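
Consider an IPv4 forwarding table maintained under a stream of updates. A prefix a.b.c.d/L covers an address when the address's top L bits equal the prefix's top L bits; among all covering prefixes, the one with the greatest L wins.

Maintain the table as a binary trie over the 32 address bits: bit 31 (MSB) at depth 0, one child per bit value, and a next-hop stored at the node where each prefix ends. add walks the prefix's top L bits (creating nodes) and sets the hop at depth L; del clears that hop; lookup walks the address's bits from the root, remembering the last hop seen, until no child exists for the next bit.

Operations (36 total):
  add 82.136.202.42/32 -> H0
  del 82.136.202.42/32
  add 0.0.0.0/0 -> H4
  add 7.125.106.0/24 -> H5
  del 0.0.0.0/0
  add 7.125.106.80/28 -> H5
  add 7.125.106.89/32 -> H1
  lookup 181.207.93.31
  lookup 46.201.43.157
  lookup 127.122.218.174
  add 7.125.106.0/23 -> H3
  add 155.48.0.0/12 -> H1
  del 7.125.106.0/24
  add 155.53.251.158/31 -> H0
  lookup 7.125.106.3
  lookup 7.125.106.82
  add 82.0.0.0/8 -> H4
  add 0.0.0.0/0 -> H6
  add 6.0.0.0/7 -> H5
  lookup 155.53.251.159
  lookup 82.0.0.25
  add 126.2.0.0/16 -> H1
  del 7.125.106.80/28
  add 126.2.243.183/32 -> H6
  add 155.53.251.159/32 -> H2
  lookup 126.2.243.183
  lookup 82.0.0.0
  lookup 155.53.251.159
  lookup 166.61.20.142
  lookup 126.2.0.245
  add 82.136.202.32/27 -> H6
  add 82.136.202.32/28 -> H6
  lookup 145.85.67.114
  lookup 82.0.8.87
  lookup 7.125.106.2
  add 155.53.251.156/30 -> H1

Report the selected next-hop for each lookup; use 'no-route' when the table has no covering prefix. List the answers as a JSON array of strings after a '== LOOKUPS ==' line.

Process each operation:
  + 82.136.202.42/32 (H0) depth=32
  - 82.136.202.42/32 clear@32
  + 0.0.0.0/0 (H4) depth=0
  + 7.125.106.0/24 (H5) depth=24
  - 0.0.0.0/0 clear@0
  + 7.125.106.80/28 (H5) depth=28
  + 7.125.106.89/32 (H1) depth=32
  ? 181.207.93.31  path d0:-  best=no-route
  ? 46.201.43.157  path d0:-→d1:-→d2:-  best=no-route
  ? 127.122.218.174  path d0:-→d1:-→d2:-  best=no-route
  + 7.125.106.0/23 (H3) depth=23
  + 155.48.0.0/12 (H1) depth=12
  - 7.125.106.0/24 clear@24
  + 155.53.251.158/31 (H0) depth=31
  ? 7.125.106.3  path d0:-→d1:-→d2:-→d3:-→d4:-→d5:-→d6:-→d7:-→d8:-→d9:-→d10:-→d11:-→d12:-→d13:-→d14:-→d15:-→d16:-→d17:-→d18:-→d19:-→d20:-→d21:-→d22:-→d23:H3→d24:-→d25:-  best=H3
  ? 7.125.106.82  path d0:-→d1:-→d2:-→d3:-→d4:-→d5:-→d6:-→d7:-→d8:-→d9:-→d10:-→d11:-→d12:-→d13:-→d14:-→d15:-→d16:-→d17:-→d18:-→d19:-→d20:-→d21:-→d22:-→d23:H3→d24:-→d25:-→d26:-→d27:-→d28:H5  best=H5
  + 82.0.0.0/8 (H4) depth=8
  + 0.0.0.0/0 (H6) depth=0
  + 6.0.0.0/7 (H5) depth=7
  ? 155.53.251.159  path d0:H6→d1:-→d2:-→d3:-→d4:-→d5:-→d6:-→d7:-→d8:-→d9:-→d10:-→d11:-→d12:H1→d13:-→d14:-→d15:-→d16:-→d17:-→d18:-→d19:-→d20:-→d21:-→d22:-→d23:-→d24:-→d25:-→d26:-→d27:-→d28:-→d29:-→d30:-→d31:H0  best=H0
  ? 82.0.0.25  path d0:H6→d1:-→d2:-→d3:-→d4:-→d5:-→d6:-→d7:-→d8:H4  best=H4
  + 126.2.0.0/16 (H1) depth=16
  - 7.125.106.80/28 clear@28
  + 126.2.243.183/32 (H6) depth=32
  + 155.53.251.159/32 (H2) depth=32
  ? 126.2.243.183  path d0:H6→d1:-→d2:-→d3:-→d4:-→d5:-→d6:-→d7:-→d8:-→d9:-→d10:-→d11:-→d12:-→d13:-→d14:-→d15:-→d16:H1→d17:-→d18:-→d19:-→d20:-→d21:-→d22:-→d23:-→d24:-→d25:-→d26:-→d27:-→d28:-→d29:-→d30:-→d31:-→d32:H6  best=H6
  ? 82.0.0.0  path d0:H6→d1:-→d2:-→d3:-→d4:-→d5:-→d6:-→d7:-→d8:H4  best=H4
  ? 155.53.251.159  path d0:H6→d1:-→d2:-→d3:-→d4:-→d5:-→d6:-→d7:-→d8:-→d9:-→d10:-→d11:-→d12:H1→d13:-→d14:-→d15:-→d16:-→d17:-→d18:-→d19:-→d20:-→d21:-→d22:-→d23:-→d24:-→d25:-→d26:-→d27:-→d28:-→d29:-→d30:-→d31:H0→d32:H2  best=H2
  ? 166.61.20.142  path d0:H6→d1:-→d2:-  best=H6
  ? 126.2.0.245  path d0:H6→d1:-→d2:-→d3:-→d4:-→d5:-→d6:-→d7:-→d8:-→d9:-→d10:-→d11:-→d12:-→d13:-→d14:-→d15:-→d16:H1  best=H1
  + 82.136.202.32/27 (H6) depth=27
  + 82.136.202.32/28 (H6) depth=28
  ? 145.85.67.114  path d0:H6→d1:-→d2:-→d3:-→d4:-  best=H6
  ? 82.0.8.87  path d0:H6→d1:-→d2:-→d3:-→d4:-→d5:-→d6:-→d7:-→d8:H4  best=H4
  ? 7.125.106.2  path d0:H6→d1:-→d2:-→d3:-→d4:-→d5:-→d6:-→d7:H5→d8:-→d9:-→d10:-→d11:-→d12:-→d13:-→d14:-→d15:-→d16:-→d17:-→d18:-→d19:-→d20:-→d21:-→d22:-→d23:H3→d24:-→d25:-  best=H3
  + 155.53.251.156/30 (H1) depth=30

== LOOKUPS ==
["no-route","no-route","no-route","H3","H5","H0","H4","H6","H4","H2","H6","H1","H6","H4","H3"]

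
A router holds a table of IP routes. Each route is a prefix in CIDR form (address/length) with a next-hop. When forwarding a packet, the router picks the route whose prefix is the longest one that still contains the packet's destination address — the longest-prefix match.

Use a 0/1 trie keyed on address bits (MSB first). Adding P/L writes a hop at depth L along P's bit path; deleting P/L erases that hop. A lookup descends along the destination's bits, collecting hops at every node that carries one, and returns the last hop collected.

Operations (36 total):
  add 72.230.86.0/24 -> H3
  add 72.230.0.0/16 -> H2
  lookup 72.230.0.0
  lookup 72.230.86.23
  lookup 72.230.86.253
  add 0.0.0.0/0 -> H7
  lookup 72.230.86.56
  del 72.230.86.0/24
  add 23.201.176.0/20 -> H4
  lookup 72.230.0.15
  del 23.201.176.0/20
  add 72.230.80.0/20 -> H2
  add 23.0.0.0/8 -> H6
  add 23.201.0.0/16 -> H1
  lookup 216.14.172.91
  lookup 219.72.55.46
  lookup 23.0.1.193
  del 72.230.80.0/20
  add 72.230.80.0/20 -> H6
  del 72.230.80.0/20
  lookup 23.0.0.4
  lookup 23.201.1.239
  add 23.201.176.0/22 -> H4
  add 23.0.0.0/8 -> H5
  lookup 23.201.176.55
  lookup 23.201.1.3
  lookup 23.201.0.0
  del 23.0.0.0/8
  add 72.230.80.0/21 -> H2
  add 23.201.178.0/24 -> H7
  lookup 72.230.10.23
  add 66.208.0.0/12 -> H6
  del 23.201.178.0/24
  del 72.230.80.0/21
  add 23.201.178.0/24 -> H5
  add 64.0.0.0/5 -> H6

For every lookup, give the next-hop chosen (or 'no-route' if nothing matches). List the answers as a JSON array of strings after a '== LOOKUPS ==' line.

Process each operation:
  + 72.230.86.0/24 (H3) depth=24
  + 72.230.0.0/16 (H2) depth=16
  ? 72.230.0.0  path d0:-→d1:-→d2:-→d3:-→d4:-→d5:-→d6:-→d7:-→d8:-→d9:-→d10:-→d11:-→d12:-→d13:-→d14:-→d15:-→d16:H2→d17:-  best=H2
  ? 72.230.86.23  path d0:-→d1:-→d2:-→d3:-→d4:-→d5:-→d6:-→d7:-→d8:-→d9:-→d10:-→d11:-→d12:-→d13:-→d14:-→d15:-→d16:H2→d17:-→d18:-→d19:-→d20:-→d21:-→d22:-→d23:-→d24:H3  best=H3
  ? 72.230.86.253  path d0:-→d1:-→d2:-→d3:-→d4:-→d5:-→d6:-→d7:-→d8:-→d9:-→d10:-→d11:-→d12:-→d13:-→d14:-→d15:-→d16:H2→d17:-→d18:-→d19:-→d20:-→d21:-→d22:-→d23:-→d24:H3  best=H3
  + 0.0.0.0/0 (H7) depth=0
  ? 72.230.86.56  path d0:H7→d1:-→d2:-→d3:-→d4:-→d5:-→d6:-→d7:-→d8:-→d9:-→d10:-→d11:-→d12:-→d13:-→d14:-→d15:-→d16:H2→d17:-→d18:-→d19:-→d20:-→d21:-→d22:-→d23:-→d24:H3  best=H3
  del 72.230.86.0/24 (clear depth 24)
  + 23.201.176.0/20 (H4) depth=20
  ? 72.230.0.15  path d0:H7→d1:-→d2:-→d3:-→d4:-→d5:-→d6:-→d7:-→d8:-→d9:-→d10:-→d11:-→d12:-→d13:-→d14:-→d15:-→d16:H2→d17:-  best=H2
  del 23.201.176.0/20 (clear depth 20)
  + 72.230.80.0/20 (H2) depth=20
  + 23.0.0.0/8 (H6) depth=8
  + 23.201.0.0/16 (H1) depth=16
  ? 216.14.172.91  path d0:H7  best=H7
  ? 219.72.55.46  path d0:H7  best=H7
  ? 23.0.1.193  path d0:H7→d1:-→d2:-→d3:-→d4:-→d5:-→d6:-→d7:-→d8:H6  best=H6
  del 72.230.80.0/20 (clear depth 20)
  + 72.230.80.0/20 (H6) depth=20
  del 72.230.80.0/20 (clear depth 20)
  ? 23.0.0.4  path d0:H7→d1:-→d2:-→d3:-→d4:-→d5:-→d6:-→d7:-→d8:H6  best=H6
  ? 23.201.1.239  path d0:H7→d1:-→d2:-→d3:-→d4:-→d5:-→d6:-→d7:-→d8:H6→d9:-→d10:-→d11:-→d12:-→d13:-→d14:-→d15:-→d16:H1  best=H1
  + 23.201.176.0/22 (H4) depth=22
  + 23.0.0.0/8 (H5) depth=8
  ? 23.201.176.55  path d0:H7→d1:-→d2:-→d3:-→d4:-→d5:-→d6:-→d7:-→d8:H5→d9:-→d10:-→d11:-→d12:-→d13:-→d14:-→d15:-→d16:H1→d17:-→d18:-→d19:-→d20:-→d21:-→d22:H4  best=H4
  ? 23.201.1.3  path d0:H7→d1:-→d2:-→d3:-→d4:-→d5:-→d6:-→d7:-→d8:H5→d9:-→d10:-→d11:-→d12:-→d13:-→d14:-→d15:-→d16:H1  best=H1
  ? 23.201.0.0  path d0:H7→d1:-→d2:-→d3:-→d4:-→d5:-→d6:-→d7:-→d8:H5→d9:-→d10:-→d11:-→d12:-→d13:-→d14:-→d15:-→d16:H1  best=H1
  del 23.0.0.0/8 (clear depth 8)
  + 72.230.80.0/21 (H2) depth=21
  + 23.201.178.0/24 (H7) depth=24
  ? 72.230.10.23  path d0:H7→d1:-→d2:-→d3:-→d4:-→d5:-→d6:-→d7:-→d8:-→d9:-→d10:-→d11:-→d12:-→d13:-→d14:-→d15:-→d16:H2→d17:-  best=H2
  + 66.208.0.0/12 (H6) depth=12
  del 23.201.178.0/24 (clear depth 24)
  del 72.230.80.0/21 (clear depth 21)
  + 23.201.178.0/24 (H5) depth=24
  + 64.0.0.0/5 (H6) depth=5

== LOOKUPS ==
["H2","H3","H3","H3","H2","H7","H7","H6","H6","H1","H4","H1","H1","H2"]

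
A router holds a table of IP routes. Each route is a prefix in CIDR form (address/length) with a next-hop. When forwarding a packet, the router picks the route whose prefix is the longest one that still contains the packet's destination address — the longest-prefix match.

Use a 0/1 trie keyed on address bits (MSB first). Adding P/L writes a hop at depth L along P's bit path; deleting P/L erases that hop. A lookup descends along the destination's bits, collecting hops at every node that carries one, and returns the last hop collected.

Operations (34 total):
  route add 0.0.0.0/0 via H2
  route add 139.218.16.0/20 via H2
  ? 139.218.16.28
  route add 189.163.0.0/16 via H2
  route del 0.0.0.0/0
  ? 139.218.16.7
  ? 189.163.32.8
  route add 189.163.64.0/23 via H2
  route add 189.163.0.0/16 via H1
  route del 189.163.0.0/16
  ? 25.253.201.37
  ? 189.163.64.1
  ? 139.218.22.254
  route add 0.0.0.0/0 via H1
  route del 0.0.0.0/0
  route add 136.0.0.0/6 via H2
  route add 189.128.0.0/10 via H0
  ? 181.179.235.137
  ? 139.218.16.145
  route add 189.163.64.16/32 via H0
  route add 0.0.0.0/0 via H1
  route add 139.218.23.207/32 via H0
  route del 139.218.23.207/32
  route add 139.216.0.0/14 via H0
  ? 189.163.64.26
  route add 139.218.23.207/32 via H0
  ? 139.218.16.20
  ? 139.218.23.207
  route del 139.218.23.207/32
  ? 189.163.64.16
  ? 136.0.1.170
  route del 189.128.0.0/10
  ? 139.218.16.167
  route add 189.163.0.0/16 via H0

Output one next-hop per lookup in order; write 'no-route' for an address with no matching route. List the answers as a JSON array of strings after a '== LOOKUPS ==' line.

Process each operation:
  + 0.0.0.0/0 (H2) depth=0
  + 139.218.16.0/20 (H2) depth=20
  ? 139.218.16.28  path d0:H2→d1:-→d2:-→d3:-→d4:-→d5:-→d6:-→d7:-→d8:-→d9:-→d10:-→d11:-→d12:-→d13:-→d14:-→d15:-→d16:-→d17:-→d18:-→d19:-→d20:H2  best=H2
  + 189.163.0.0/16 (H2) depth=16
  - 0.0.0.0/0 clear@0
  ? 139.218.16.7  path d0:-→d1:-→d2:-→d3:-→d4:-→d5:-→d6:-→d7:-→d8:-→d9:-→d10:-→d11:-→d12:-→d13:-→d14:-→d15:-→d16:-→d17:-→d18:-→d19:-→d20:H2  best=H2
  ? 189.163.32.8  path d0:-→d1:-→d2:-→d3:-→d4:-→d5:-→d6:-→d7:-→d8:-→d9:-→d10:-→d11:-→d12:-→d13:-→d14:-→d15:-→d16:H2  best=H2
  + 189.163.64.0/23 (H2) depth=23
  + 189.163.0.0/16 (H1) depth=16
  - 189.163.0.0/16 clear@16
  ? 25.253.201.37  path d0:-  best=no-route
  ? 189.163.64.1  path d0:-→d1:-→d2:-→d3:-→d4:-→d5:-→d6:-→d7:-→d8:-→d9:-→d10:-→d11:-→d12:-→d13:-→d14:-→d15:-→d16:-→d17:-→d18:-→d19:-→d20:-→d21:-→d22:-→d23:H2  best=H2
  ? 139.218.22.254  path d0:-→d1:-→d2:-→d3:-→d4:-→d5:-→d6:-→d7:-→d8:-→d9:-→d10:-→d11:-→d12:-→d13:-→d14:-→d15:-→d16:-→d17:-→d18:-→d19:-→d20:H2  best=H2
  + 0.0.0.0/0 (H1) depth=0
  - 0.0.0.0/0 clear@0
  + 136.0.0.0/6 (H2) depth=6
  + 189.128.0.0/10 (H0) depth=10
  ? 181.179.235.137  path d0:-→d1:-→d2:-→d3:-→d4:-  best=no-route
  ? 139.218.16.145  path d0:-→d1:-→d2:-→d3:-→d4:-→d5:-→d6:H2→d7:-→d8:-→d9:-→d10:-→d11:-→d12:-→d13:-→d14:-→d15:-→d16:-→d17:-→d18:-→d19:-→d20:H2  best=H2
  + 189.163.64.16/32 (H0) depth=32
  + 0.0.0.0/0 (H1) depth=0
  + 139.218.23.207/32 (H0) depth=32
  - 139.218.23.207/32 clear@32
  + 139.216.0.0/14 (H0) depth=14
  ? 189.163.64.26  path d0:H1→d1:-→d2:-→d3:-→d4:-→d5:-→d6:-→d7:-→d8:-→d9:-→d10:H0→d11:-→d12:-→d13:-→d14:-→d15:-→d16:-→d17:-→d18:-→d19:-→d20:-→d21:-→d22:-→d23:H2→d24:-→d25:-→d26:-→d27:-→d28:-  best=H2
  + 139.218.23.207/32 (H0) depth=32
  ? 139.218.16.20  path d0:H1→d1:-→d2:-→d3:-→d4:-→d5:-→d6:H2→d7:-→d8:-→d9:-→d10:-→d11:-→d12:-→d13:-→d14:H0→d15:-→d16:-→d17:-→d18:-→d19:-→d20:H2→d21:-  best=H2
  ? 139.218.23.207  path d0:H1→d1:-→d2:-→d3:-→d4:-→d5:-→d6:H2→d7:-→d8:-→d9:-→d10:-→d11:-→d12:-→d13:-→d14:H0→d15:-→d16:-→d17:-→d18:-→d19:-→d20:H2→d21:-→d22:-→d23:-→d24:-→d25:-→d26:-→d27:-→d28:-→d29:-→d30:-→d31:-→d32:H0  best=H0
  - 139.218.23.207/32 clear@32
  ? 189.163.64.16  path d0:H1→d1:-→d2:-→d3:-→d4:-→d5:-→d6:-→d7:-→d8:-→d9:-→d10:H0→d11:-→d12:-→d13:-→d14:-→d15:-→d16:-→d17:-→d18:-→d19:-→d20:-→d21:-→d22:-→d23:H2→d24:-→d25:-→d26:-→d27:-→d28:-→d29:-→d30:-→d31:-→d32:H0  best=H0
  ? 136.0.1.170  path d0:H1→d1:-→d2:-→d3:-→d4:-→d5:-→d6:H2  best=H2
  - 189.128.0.0/10 clear@10
  ? 139.218.16.167  path d0:H1→d1:-→d2:-→d3:-→d4:-→d5:-→d6:H2→d7:-→d8:-→d9:-→d10:-→d11:-→d12:-→d13:-→d14:H0→d15:-→d16:-→d17:-→d18:-→d19:-→d20:H2→d21:-  best=H2
  + 189.163.0.0/16 (H0) depth=16

== LOOKUPS ==
["H2","H2","H2","no-route","H2","H2","no-route","H2","H2","H2","H0","H0","H2","H2"]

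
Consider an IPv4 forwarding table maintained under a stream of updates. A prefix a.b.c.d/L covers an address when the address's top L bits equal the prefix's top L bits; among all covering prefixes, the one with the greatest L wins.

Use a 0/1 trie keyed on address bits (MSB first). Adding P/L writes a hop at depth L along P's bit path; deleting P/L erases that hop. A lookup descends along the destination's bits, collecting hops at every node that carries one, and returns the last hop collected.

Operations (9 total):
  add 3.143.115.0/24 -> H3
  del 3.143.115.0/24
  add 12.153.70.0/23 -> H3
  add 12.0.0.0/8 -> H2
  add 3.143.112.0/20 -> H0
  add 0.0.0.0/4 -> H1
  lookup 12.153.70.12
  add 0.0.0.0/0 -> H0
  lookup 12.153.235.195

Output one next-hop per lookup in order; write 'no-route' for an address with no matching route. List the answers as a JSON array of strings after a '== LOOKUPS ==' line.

Apply in order:
  + 3.143.115.0/24 (H3) depth=24
  del 3.143.115.0/24 (clear depth 24)
  + 12.153.70.0/23 (H3) depth=23
  + 12.0.0.0/8 (H2) depth=8
  + 3.143.112.0/20 (H0) depth=20
  + 0.0.0.0/4 (H1) depth=4
  ? 12.153.70.12  path d0:-→d1:-→d2:-→d3:-→d4:H1→d5:-→d6:-→d7:-→d8:H2→d9:-→d10:-→d11:-→d12:-→d13:-→d14:-→d15:-→d16:-→d17:-→d18:-→d19:-→d20:-→d21:-→d22:-→d23:H3  best=H3
  + 0.0.0.0/0 (H0) depth=0
  ? 12.153.235.195  path d0:H0→d1:-→d2:-→d3:-→d4:H1→d5:-→d6:-→d7:-→d8:H2→d9:-→d10:-→d11:-→d12:-→d13:-→d14:-→d15:-→d16:-  best=H2

== LOOKUPS ==
["H3","H2"]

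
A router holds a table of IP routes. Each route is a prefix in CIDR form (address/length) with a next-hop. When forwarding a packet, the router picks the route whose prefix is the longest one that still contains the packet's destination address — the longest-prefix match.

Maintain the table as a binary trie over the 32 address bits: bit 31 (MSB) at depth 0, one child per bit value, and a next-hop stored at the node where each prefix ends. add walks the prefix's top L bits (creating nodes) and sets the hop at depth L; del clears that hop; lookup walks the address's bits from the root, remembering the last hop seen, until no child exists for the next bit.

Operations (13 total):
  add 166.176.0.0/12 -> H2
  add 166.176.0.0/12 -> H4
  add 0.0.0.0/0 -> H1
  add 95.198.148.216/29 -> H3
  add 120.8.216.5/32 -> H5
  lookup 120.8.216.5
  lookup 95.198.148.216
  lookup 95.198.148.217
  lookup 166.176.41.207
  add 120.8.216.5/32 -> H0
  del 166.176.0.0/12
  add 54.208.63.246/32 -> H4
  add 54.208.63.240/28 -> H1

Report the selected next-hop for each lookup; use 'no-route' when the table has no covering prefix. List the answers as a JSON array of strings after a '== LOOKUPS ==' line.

Apply in order:
  + 166.176.0.0/12 (H2) depth=12
  + 166.176.0.0/12 (H4) depth=12
  + 0.0.0.0/0 (H1) depth=0
  + 95.198.148.216/29 (H3) depth=29
  + 120.8.216.5/32 (H5) depth=32
  lookup 120.8.216.5: bits 01111000000010001101100000000101 walk d0:H1→d1:-→d2:-→d3:-→d4:-→d5:-→d6:-→d7:-→d8:-→d9:-→d10:-→d11:-→d12:-→d13:-→d14:-→d15:-→d16:-→d17:-→d18:-→d19:-→d20:-→d21:-→d22:-→d23:-→d24:-→d25:-→d26:-→d27:-→d28:-→d29:-→d30:-→d31:-→d32:H5 -> H5
  lookup 95.198.148.216: bits 01011111110001101001010011011 walk d0:H1→d1:-→d2:-→d3:-→d4:-→d5:-→d6:-→d7:-→d8:-→d9:-→d10:-→d11:-→d12:-→d13:-→d14:-→d15:-→d16:-→d17:-→d18:-→d19:-→d20:-→d21:-→d22:-→d23:-→d24:-→d25:-→d26:-→d27:-→d28:-→d29:H3 -> H3
  lookup 95.198.148.217: bits 01011111110001101001010011011 walk d0:H1→d1:-→d2:-→d3:-→d4:-→d5:-→d6:-→d7:-→d8:-→d9:-→d10:-→d11:-→d12:-→d13:-→d14:-→d15:-→d16:-→d17:-→d18:-→d19:-→d20:-→d21:-→d22:-→d23:-→d24:-→d25:-→d26:-→d27:-→d28:-→d29:H3 -> H3
  lookup 166.176.41.207: bits 101001101011 walk d0:H1→d1:-→d2:-→d3:-→d4:-→d5:-→d6:-→d7:-→d8:-→d9:-→d10:-→d11:-→d12:H4 -> H4
  + 120.8.216.5/32 (H0) depth=32
  del 166.176.0.0/12 (clear depth 12)
  + 54.208.63.246/32 (H4) depth=32
  + 54.208.63.240/28 (H1) depth=28

== LOOKUPS ==
["H5","H3","H3","H4"]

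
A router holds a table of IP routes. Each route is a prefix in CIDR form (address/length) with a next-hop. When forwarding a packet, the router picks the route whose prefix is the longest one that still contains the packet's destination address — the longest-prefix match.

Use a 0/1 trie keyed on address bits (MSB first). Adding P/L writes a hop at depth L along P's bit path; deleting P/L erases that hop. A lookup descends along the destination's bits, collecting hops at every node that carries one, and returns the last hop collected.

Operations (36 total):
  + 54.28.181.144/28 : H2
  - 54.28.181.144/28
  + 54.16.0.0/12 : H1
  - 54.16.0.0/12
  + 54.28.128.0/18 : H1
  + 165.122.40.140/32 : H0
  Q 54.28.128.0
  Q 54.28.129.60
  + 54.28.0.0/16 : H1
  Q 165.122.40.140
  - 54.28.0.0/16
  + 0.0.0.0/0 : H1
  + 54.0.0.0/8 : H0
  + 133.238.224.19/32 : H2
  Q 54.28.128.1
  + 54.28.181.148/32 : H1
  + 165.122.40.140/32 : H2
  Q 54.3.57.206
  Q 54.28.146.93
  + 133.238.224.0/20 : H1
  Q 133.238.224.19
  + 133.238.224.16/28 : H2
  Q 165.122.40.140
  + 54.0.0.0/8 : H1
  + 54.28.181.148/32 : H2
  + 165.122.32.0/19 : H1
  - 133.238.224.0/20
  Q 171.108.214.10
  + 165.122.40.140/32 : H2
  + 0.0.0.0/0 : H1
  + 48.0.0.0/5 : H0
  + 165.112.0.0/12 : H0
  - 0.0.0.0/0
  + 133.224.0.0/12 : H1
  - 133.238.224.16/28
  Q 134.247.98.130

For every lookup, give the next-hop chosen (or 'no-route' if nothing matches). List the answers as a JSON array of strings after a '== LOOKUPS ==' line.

Trace:
  add 54.28.181.144/28 -> H2 at depth 28
  del 54.28.181.144/28 (clear depth 28)
  add 54.16.0.0/12 -> H1 at depth 12
  del 54.16.0.0/12 (clear depth 12)
  add 54.28.128.0/18 -> H1 at depth 18
  add 165.122.40.140/32 -> H0 at depth 32
  ? 54.28.128.0  path d0:-→d1:-→d2:-→d3:-→d4:-→d5:-→d6:-→d7:-→d8:-→d9:-→d10:-→d11:-→d12:-→d13:-→d14:-→d15:-→d16:-→d17:-→d18:H1  best=H1
  ? 54.28.129.60  path d0:-→d1:-→d2:-→d3:-→d4:-→d5:-→d6:-→d7:-→d8:-→d9:-→d10:-→d11:-→d12:-→d13:-→d14:-→d15:-→d16:-→d17:-→d18:H1  best=H1
  add 54.28.0.0/16 -> H1 at depth 16
  ? 165.122.40.140  path d0:-→d1:-→d2:-→d3:-→d4:-→d5:-→d6:-→d7:-→d8:-→d9:-→d10:-→d11:-→d12:-→d13:-→d14:-→d15:-→d16:-→d17:-→d18:-→d19:-→d20:-→d21:-→d22:-→d23:-→d24:-→d25:-→d26:-→d27:-→d28:-→d29:-→d30:-→d31:-→d32:H0  best=H0
  del 54.28.0.0/16 (clear depth 16)
  add 0.0.0.0/0 -> H1 at depth 0
  add 54.0.0.0/8 -> H0 at depth 8
  add 133.238.224.19/32 -> H2 at depth 32
  ? 54.28.128.1  path d0:H1→d1:-→d2:-→d3:-→d4:-→d5:-→d6:-→d7:-→d8:H0→d9:-→d10:-→d11:-→d12:-→d13:-→d14:-→d15:-→d16:-→d17:-→d18:H1  best=H1
  add 54.28.181.148/32 -> H1 at depth 32
  add 165.122.40.140/32 -> H2 at depth 32
  ? 54.3.57.206  path d0:H1→d1:-→d2:-→d3:-→d4:-→d5:-→d6:-→d7:-→d8:H0→d9:-→d10:-→d11:-  best=H0
  ? 54.28.146.93  path d0:H1→d1:-→d2:-→d3:-→d4:-→d5:-→d6:-→d7:-→d8:H0→d9:-→d10:-→d11:-→d12:-→d13:-→d14:-→d15:-→d16:-→d17:-→d18:H1  best=H1
  add 133.238.224.0/20 -> H1 at depth 20
  ? 133.238.224.19  path d0:H1→d1:-→d2:-→d3:-→d4:-→d5:-→d6:-→d7:-→d8:-→d9:-→d10:-→d11:-→d12:-→d13:-→d14:-→d15:-→d16:-→d17:-→d18:-→d19:-→d20:H1→d21:-→d22:-→d23:-→d24:-→d25:-→d26:-→d27:-→d28:-→d29:-→d30:-→d31:-→d32:H2  best=H2
  add 133.238.224.16/28 -> H2 at depth 28
  ? 165.122.40.140  path d0:H1→d1:-→d2:-→d3:-→d4:-→d5:-→d6:-→d7:-→d8:-→d9:-→d10:-→d11:-→d12:-→d13:-→d14:-→d15:-→d16:-→d17:-→d18:-→d19:-→d20:-→d21:-→d22:-→d23:-→d24:-→d25:-→d26:-→d27:-→d28:-→d29:-→d30:-→d31:-→d32:H2  best=H2
  add 54.0.0.0/8 -> H1 at depth 8
  add 54.28.181.148/32 -> H2 at depth 32
  add 165.122.32.0/19 -> H1 at depth 19
  del 133.238.224.0/20 (clear depth 20)
  ? 171.108.214.10  path d0:H1→d1:-→d2:-→d3:-→d4:-  best=H1
  add 165.122.40.140/32 -> H2 at depth 32
  add 0.0.0.0/0 -> H1 at depth 0
  add 48.0.0.0/5 -> H0 at depth 5
  add 165.112.0.0/12 -> H0 at depth 12
  del 0.0.0.0/0 (clear depth 0)
  add 133.224.0.0/12 -> H1 at depth 12
  del 133.238.224.16/28 (clear depth 28)
  ? 134.247.98.130  path d0:-→d1:-→d2:-→d3:-→d4:-→d5:-→d6:-  best=no-route

== LOOKUPS ==
["H1","H1","H0","H1","H0","H1","H2","H2","H1","no-route"]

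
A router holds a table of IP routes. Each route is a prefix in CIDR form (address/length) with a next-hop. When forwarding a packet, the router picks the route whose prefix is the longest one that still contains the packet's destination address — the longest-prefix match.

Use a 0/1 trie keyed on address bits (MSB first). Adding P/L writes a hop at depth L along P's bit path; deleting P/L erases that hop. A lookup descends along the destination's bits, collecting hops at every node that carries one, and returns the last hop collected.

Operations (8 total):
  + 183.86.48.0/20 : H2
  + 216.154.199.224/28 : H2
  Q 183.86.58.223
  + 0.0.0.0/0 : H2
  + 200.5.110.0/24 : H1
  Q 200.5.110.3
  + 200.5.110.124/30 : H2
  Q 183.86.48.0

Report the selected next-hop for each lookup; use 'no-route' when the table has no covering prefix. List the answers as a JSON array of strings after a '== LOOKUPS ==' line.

Trace:
  add 183.86.48.0/20 -> H2 at depth 20
  add 216.154.199.224/28 -> H2 at depth 28
  ? 183.86.58.223  path d0:-→d1:-→d2:-→d3:-→d4:-→d5:-→d6:-→d7:-→d8:-→d9:-→d10:-→d11:-→d12:-→d13:-→d14:-→d15:-→d16:-→d17:-→d18:-→d19:-→d20:H2  best=H2
  add 0.0.0.0/0 -> H2 at depth 0
  add 200.5.110.0/24 -> H1 at depth 24
  ? 200.5.110.3  path d0:H2→d1:-→d2:-→d3:-→d4:-→d5:-→d6:-→d7:-→d8:-→d9:-→d10:-→d11:-→d12:-→d13:-→d14:-→d15:-→d16:-→d17:-→d18:-→d19:-→d20:-→d21:-→d22:-→d23:-→d24:H1  best=H1
  add 200.5.110.124/30 -> H2 at depth 30
  ? 183.86.48.0  path d0:H2→d1:-→d2:-→d3:-→d4:-→d5:-→d6:-→d7:-→d8:-→d9:-→d10:-→d11:-→d12:-→d13:-→d14:-→d15:-→d16:-→d17:-→d18:-→d19:-→d20:H2  best=H2

== LOOKUPS ==
["H2","H1","H2"]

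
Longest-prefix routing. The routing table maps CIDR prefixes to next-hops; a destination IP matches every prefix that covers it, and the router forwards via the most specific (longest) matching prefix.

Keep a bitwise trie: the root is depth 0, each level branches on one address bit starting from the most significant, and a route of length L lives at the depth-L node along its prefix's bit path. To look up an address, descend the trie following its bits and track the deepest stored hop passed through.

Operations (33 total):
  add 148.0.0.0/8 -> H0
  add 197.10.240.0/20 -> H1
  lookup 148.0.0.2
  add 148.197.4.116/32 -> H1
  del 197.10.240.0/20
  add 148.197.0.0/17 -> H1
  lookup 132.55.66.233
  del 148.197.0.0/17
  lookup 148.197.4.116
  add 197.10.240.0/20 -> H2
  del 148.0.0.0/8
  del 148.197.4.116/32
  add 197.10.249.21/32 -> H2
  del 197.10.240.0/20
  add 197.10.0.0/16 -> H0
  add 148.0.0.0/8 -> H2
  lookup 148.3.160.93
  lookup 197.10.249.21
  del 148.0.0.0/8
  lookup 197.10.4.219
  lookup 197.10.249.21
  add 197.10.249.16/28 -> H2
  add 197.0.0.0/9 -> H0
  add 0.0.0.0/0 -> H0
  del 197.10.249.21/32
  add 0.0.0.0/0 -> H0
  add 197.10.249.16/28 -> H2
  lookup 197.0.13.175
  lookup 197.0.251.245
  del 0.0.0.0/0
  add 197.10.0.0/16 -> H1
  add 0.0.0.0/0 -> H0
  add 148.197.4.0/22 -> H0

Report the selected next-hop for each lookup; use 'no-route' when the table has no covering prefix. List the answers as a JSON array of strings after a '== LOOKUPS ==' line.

Apply in order:
  add 148.0.0.0/8 -> H0 at depth 8
  add 197.10.240.0/20 -> H1 at depth 20
  lookup 148.0.0.2: bits 10010100 walk d0:-→d1:-→d2:-→d3:-→d4:-→d5:-→d6:-→d7:-→d8:H0 -> H0
  add 148.197.4.116/32 -> H1 at depth 32
  del 197.10.240.0/20 (clear depth 20)
  add 148.197.0.0/17 -> H1 at depth 17
  lookup 132.55.66.233: bits 100 walk d0:-→d1:-→d2:-→d3:- -> no-route
  del 148.197.0.0/17 (clear depth 17)
  lookup 148.197.4.116: bits 10010100110001010000010001110100 walk d0:-→d1:-→d2:-→d3:-→d4:-→d5:-→d6:-→d7:-→d8:H0→d9:-→d10:-→d11:-→d12:-→d13:-→d14:-→d15:-→d16:-→d17:-→d18:-→d19:-→d20:-→d21:-→d22:-→d23:-→d24:-→d25:-→d26:-→d27:-→d28:-→d29:-→d30:-→d31:-→d32:H1 -> H1
  add 197.10.240.0/20 -> H2 at depth 20
  del 148.0.0.0/8 (clear depth 8)
  del 148.197.4.116/32 (clear depth 32)
  add 197.10.249.21/32 -> H2 at depth 32
  del 197.10.240.0/20 (clear depth 20)
  add 197.10.0.0/16 -> H0 at depth 16
  add 148.0.0.0/8 -> H2 at depth 8
  lookup 148.3.160.93: bits 10010100 walk d0:-→d1:-→d2:-→d3:-→d4:-→d5:-→d6:-→d7:-→d8:H2 -> H2
  lookup 197.10.249.21: bits 11000101000010101111100100010101 walk d0:-→d1:-→d2:-→d3:-→d4:-→d5:-→d6:-→d7:-→d8:-→d9:-→d10:-→d11:-→d12:-→d13:-→d14:-→d15:-→d16:H0→d17:-→d18:-→d19:-→d20:-→d21:-→d22:-→d23:-→d24:-→d25:-→d26:-→d27:-→d28:-→d29:-→d30:-→d31:-→d32:H2 -> H2
  del 148.0.0.0/8 (clear depth 8)
  lookup 197.10.4.219: bits 1100010100001010 walk d0:-→d1:-→d2:-→d3:-→d4:-→d5:-→d6:-→d7:-→d8:-→d9:-→d10:-→d11:-→d12:-→d13:-→d14:-→d15:-→d16:H0 -> H0
  lookup 197.10.249.21: bits 11000101000010101111100100010101 walk d0:-→d1:-→d2:-→d3:-→d4:-→d5:-→d6:-→d7:-→d8:-→d9:-→d10:-→d11:-→d12:-→d13:-→d14:-→d15:-→d16:H0→d17:-→d18:-→d19:-→d20:-→d21:-→d22:-→d23:-→d24:-→d25:-→d26:-→d27:-→d28:-→d29:-→d30:-→d31:-→d32:H2 -> H2
  add 197.10.249.16/28 -> H2 at depth 28
  add 197.0.0.0/9 -> H0 at depth 9
  add 0.0.0.0/0 -> H0 at depth 0
  del 197.10.249.21/32 (clear depth 32)
  add 0.0.0.0/0 -> H0 at depth 0
  add 197.10.249.16/28 -> H2 at depth 28
  lookup 197.0.13.175: bits 110001010000 walk d0:H0→d1:-→d2:-→d3:-→d4:-→d5:-→d6:-→d7:-→d8:-→d9:H0→d10:-→d11:-→d12:- -> H0
  lookup 197.0.251.245: bits 110001010000 walk d0:H0→d1:-→d2:-→d3:-→d4:-→d5:-→d6:-→d7:-→d8:-→d9:H0→d10:-→d11:-→d12:- -> H0
  del 0.0.0.0/0 (clear depth 0)
  add 197.10.0.0/16 -> H1 at depth 16
  add 0.0.0.0/0 -> H0 at depth 0
  add 148.197.4.0/22 -> H0 at depth 22

== LOOKUPS ==
["H0","no-route","H1","H2","H2","H0","H2","H0","H0"]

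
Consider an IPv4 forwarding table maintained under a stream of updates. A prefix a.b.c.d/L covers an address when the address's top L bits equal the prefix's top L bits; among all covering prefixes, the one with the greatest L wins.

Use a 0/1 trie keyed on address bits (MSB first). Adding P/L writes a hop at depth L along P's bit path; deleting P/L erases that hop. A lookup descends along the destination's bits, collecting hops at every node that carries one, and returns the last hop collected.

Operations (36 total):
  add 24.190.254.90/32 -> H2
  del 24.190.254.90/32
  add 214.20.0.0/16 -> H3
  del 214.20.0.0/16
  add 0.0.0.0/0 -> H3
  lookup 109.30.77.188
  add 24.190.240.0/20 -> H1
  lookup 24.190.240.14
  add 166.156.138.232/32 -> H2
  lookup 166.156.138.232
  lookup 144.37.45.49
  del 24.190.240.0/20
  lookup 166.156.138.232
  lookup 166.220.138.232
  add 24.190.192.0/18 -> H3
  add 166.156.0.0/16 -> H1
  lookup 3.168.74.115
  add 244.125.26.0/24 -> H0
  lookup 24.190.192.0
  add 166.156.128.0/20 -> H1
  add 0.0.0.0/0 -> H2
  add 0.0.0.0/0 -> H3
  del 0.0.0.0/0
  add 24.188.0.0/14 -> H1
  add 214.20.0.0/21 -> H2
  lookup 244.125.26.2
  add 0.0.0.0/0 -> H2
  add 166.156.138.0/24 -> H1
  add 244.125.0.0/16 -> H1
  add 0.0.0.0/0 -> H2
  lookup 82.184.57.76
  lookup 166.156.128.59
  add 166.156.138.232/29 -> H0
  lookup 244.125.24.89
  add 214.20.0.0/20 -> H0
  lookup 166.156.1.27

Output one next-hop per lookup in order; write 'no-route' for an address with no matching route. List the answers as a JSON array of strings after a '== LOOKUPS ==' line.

Trace:
  add 24.190.254.90/32 -> H2 at depth 32
  - 24.190.254.90/32 clear@32
  add 214.20.0.0/16 -> H3 at depth 16
  - 214.20.0.0/16 clear@16
  add 0.0.0.0/0 -> H3 at depth 0
  Q 109.30.77.188: descend 0 ; hops seen [H3] ; pick H3
  add 24.190.240.0/20 -> H1 at depth 20
  Q 24.190.240.14: descend 00011000101111101111 ; hops seen [H3,H1] ; pick H1
  add 166.156.138.232/32 -> H2 at depth 32
  Q 166.156.138.232: descend 10100110100111001000101011101000 ; hops seen [H3,H2] ; pick H2
  Q 144.37.45.49: descend 10 ; hops seen [H3] ; pick H3
  - 24.190.240.0/20 clear@20
  Q 166.156.138.232: descend 10100110100111001000101011101000 ; hops seen [H3,H2] ; pick H2
  Q 166.220.138.232: descend 101001101 ; hops seen [H3] ; pick H3
  add 24.190.192.0/18 -> H3 at depth 18
  add 166.156.0.0/16 -> H1 at depth 16
  Q 3.168.74.115: descend 000 ; hops seen [H3] ; pick H3
  add 244.125.26.0/24 -> H0 at depth 24
  Q 24.190.192.0: descend 000110001011111011 ; hops seen [H3,H3] ; pick H3
  add 166.156.128.0/20 -> H1 at depth 20
  add 0.0.0.0/0 -> H2 at depth 0
  add 0.0.0.0/0 -> H3 at depth 0
  - 0.0.0.0/0 clear@0
  add 24.188.0.0/14 -> H1 at depth 14
  add 214.20.0.0/21 -> H2 at depth 21
  Q 244.125.26.2: descend 111101000111110100011010 ; hops seen [H0] ; pick H0
  add 0.0.0.0/0 -> H2 at depth 0
  add 166.156.138.0/24 -> H1 at depth 24
  add 244.125.0.0/16 -> H1 at depth 16
  add 0.0.0.0/0 -> H2 at depth 0
  Q 82.184.57.76: descend 0 ; hops seen [H2] ; pick H2
  Q 166.156.128.59: descend 10100110100111001000 ; hops seen [H2,H1,H1] ; pick H1
  add 166.156.138.232/29 -> H0 at depth 29
  Q 244.125.24.89: descend 1111010001111101000110 ; hops seen [H2,H1] ; pick H1
  add 214.20.0.0/20 -> H0 at depth 20
  Q 166.156.1.27: descend 1010011010011100 ; hops seen [H2,H1] ; pick H1

== LOOKUPS ==
["H3","H1","H2","H3","H2","H3","H3","H3","H0","H2","H1","H1","H1"]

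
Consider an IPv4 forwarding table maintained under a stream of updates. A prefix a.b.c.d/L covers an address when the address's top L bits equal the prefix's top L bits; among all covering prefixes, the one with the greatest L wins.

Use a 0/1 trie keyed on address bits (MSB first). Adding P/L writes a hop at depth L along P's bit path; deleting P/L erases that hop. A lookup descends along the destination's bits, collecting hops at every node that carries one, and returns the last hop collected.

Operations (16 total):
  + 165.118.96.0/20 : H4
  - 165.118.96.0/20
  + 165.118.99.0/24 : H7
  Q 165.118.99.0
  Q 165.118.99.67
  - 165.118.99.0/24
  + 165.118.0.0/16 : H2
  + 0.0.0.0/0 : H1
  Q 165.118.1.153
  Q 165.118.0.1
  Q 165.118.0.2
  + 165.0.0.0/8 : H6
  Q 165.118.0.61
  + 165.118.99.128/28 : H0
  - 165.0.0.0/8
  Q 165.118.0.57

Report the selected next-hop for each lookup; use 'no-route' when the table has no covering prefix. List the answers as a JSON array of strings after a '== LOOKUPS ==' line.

Apply in order:
  + 165.118.96.0/20 (H4) depth=20
  del 165.118.96.0/20 (clear depth 20)
  + 165.118.99.0/24 (H7) depth=24
  ? 165.118.99.0  path d0:-→d1:-→d2:-→d3:-→d4:-→d5:-→d6:-→d7:-→d8:-→d9:-→d10:-→d11:-→d12:-→d13:-→d14:-→d15:-→d16:-→d17:-→d18:-→d19:-→d20:-→d21:-→d22:-→d23:-→d24:H7  best=H7
  ? 165.118.99.67  path d0:-→d1:-→d2:-→d3:-→d4:-→d5:-→d6:-→d7:-→d8:-→d9:-→d10:-→d11:-→d12:-→d13:-→d14:-→d15:-→d16:-→d17:-→d18:-→d19:-→d20:-→d21:-→d22:-→d23:-→d24:H7  best=H7
  del 165.118.99.0/24 (clear depth 24)
  + 165.118.0.0/16 (H2) depth=16
  + 0.0.0.0/0 (H1) depth=0
  ? 165.118.1.153  path d0:H1→d1:-→d2:-→d3:-→d4:-→d5:-→d6:-→d7:-→d8:-→d9:-→d10:-→d11:-→d12:-→d13:-→d14:-→d15:-→d16:H2→d17:-  best=H2
  ? 165.118.0.1  path d0:H1→d1:-→d2:-→d3:-→d4:-→d5:-→d6:-→d7:-→d8:-→d9:-→d10:-→d11:-→d12:-→d13:-→d14:-→d15:-→d16:H2→d17:-  best=H2
  ? 165.118.0.2  path d0:H1→d1:-→d2:-→d3:-→d4:-→d5:-→d6:-→d7:-→d8:-→d9:-→d10:-→d11:-→d12:-→d13:-→d14:-→d15:-→d16:H2→d17:-  best=H2
  + 165.0.0.0/8 (H6) depth=8
  ? 165.118.0.61  path d0:H1→d1:-→d2:-→d3:-→d4:-→d5:-→d6:-→d7:-→d8:H6→d9:-→d10:-→d11:-→d12:-→d13:-→d14:-→d15:-→d16:H2→d17:-  best=H2
  + 165.118.99.128/28 (H0) depth=28
  del 165.0.0.0/8 (clear depth 8)
  ? 165.118.0.57  path d0:H1→d1:-→d2:-→d3:-→d4:-→d5:-→d6:-→d7:-→d8:-→d9:-→d10:-→d11:-→d12:-→d13:-→d14:-→d15:-→d16:H2→d17:-  best=H2

== LOOKUPS ==
["H7","H7","H2","H2","H2","H2","H2"]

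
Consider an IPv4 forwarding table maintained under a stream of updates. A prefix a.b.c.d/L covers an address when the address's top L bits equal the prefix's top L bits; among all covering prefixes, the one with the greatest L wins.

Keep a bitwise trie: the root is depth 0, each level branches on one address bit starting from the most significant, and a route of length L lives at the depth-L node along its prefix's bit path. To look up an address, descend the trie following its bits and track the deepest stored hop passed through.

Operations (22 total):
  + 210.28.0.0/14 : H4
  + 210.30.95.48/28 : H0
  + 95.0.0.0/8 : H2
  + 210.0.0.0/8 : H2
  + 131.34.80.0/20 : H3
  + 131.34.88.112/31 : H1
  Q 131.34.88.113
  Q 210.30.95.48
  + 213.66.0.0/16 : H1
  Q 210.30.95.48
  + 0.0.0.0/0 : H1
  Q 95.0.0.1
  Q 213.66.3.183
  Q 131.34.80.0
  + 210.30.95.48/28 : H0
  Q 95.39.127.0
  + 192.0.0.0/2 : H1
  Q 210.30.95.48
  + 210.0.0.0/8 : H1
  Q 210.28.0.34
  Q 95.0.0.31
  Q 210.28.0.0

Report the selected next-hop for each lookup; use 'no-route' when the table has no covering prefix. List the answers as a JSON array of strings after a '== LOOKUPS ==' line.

Apply in order:
  + 210.28.0.0/14 (H4) depth=14
  + 210.30.95.48/28 (H0) depth=28
  + 95.0.0.0/8 (H2) depth=8
  + 210.0.0.0/8 (H2) depth=8
  + 131.34.80.0/20 (H3) depth=20
  + 131.34.88.112/31 (H1) depth=31
  lookup 131.34.88.113: bits 1000001100100010010110000111000 walk d0:-→d1:-→d2:-→d3:-→d4:-→d5:-→d6:-→d7:-→d8:-→d9:-→d10:-→d11:-→d12:-→d13:-→d14:-→d15:-→d16:-→d17:-→d18:-→d19:-→d20:H3→d21:-→d22:-→d23:-→d24:-→d25:-→d26:-→d27:-→d28:-→d29:-→d30:-→d31:H1 -> H1
  lookup 210.30.95.48: bits 1101001000011110010111110011 walk d0:-→d1:-→d2:-→d3:-→d4:-→d5:-→d6:-→d7:-→d8:H2→d9:-→d10:-→d11:-→d12:-→d13:-→d14:H4→d15:-→d16:-→d17:-→d18:-→d19:-→d20:-→d21:-→d22:-→d23:-→d24:-→d25:-→d26:-→d27:-→d28:H0 -> H0
  + 213.66.0.0/16 (H1) depth=16
  lookup 210.30.95.48: bits 1101001000011110010111110011 walk d0:-→d1:-→d2:-→d3:-→d4:-→d5:-→d6:-→d7:-→d8:H2→d9:-→d10:-→d11:-→d12:-→d13:-→d14:H4→d15:-→d16:-→d17:-→d18:-→d19:-→d20:-→d21:-→d22:-→d23:-→d24:-→d25:-→d26:-→d27:-→d28:H0 -> H0
  + 0.0.0.0/0 (H1) depth=0
  lookup 95.0.0.1: bits 01011111 walk d0:H1→d1:-→d2:-→d3:-→d4:-→d5:-→d6:-→d7:-→d8:H2 -> H2
  lookup 213.66.3.183: bits 1101010101000010 walk d0:H1→d1:-→d2:-→d3:-→d4:-→d5:-→d6:-→d7:-→d8:-→d9:-→d10:-→d11:-→d12:-→d13:-→d14:-→d15:-→d16:H1 -> H1
  lookup 131.34.80.0: bits 10000011001000100101 walk d0:H1→d1:-→d2:-→d3:-→d4:-→d5:-→d6:-→d7:-→d8:-→d9:-→d10:-→d11:-→d12:-→d13:-→d14:-→d15:-→d16:-→d17:-→d18:-→d19:-→d20:H3 -> H3
  + 210.30.95.48/28 (H0) depth=28
  lookup 95.39.127.0: bits 01011111 walk d0:H1→d1:-→d2:-→d3:-→d4:-→d5:-→d6:-→d7:-→d8:H2 -> H2
  + 192.0.0.0/2 (H1) depth=2
  lookup 210.30.95.48: bits 1101001000011110010111110011 walk d0:H1→d1:-→d2:H1→d3:-→d4:-→d5:-→d6:-→d7:-→d8:H2→d9:-→d10:-→d11:-→d12:-→d13:-→d14:H4→d15:-→d16:-→d17:-→d18:-→d19:-→d20:-→d21:-→d22:-→d23:-→d24:-→d25:-→d26:-→d27:-→d28:H0 -> H0
  + 210.0.0.0/8 (H1) depth=8
  lookup 210.28.0.34: bits 11010010000111 walk d0:H1→d1:-→d2:H1→d3:-→d4:-→d5:-→d6:-→d7:-→d8:H1→d9:-→d10:-→d11:-→d12:-→d13:-→d14:H4 -> H4
  lookup 95.0.0.31: bits 01011111 walk d0:H1→d1:-→d2:-→d3:-→d4:-→d5:-→d6:-→d7:-→d8:H2 -> H2
  lookup 210.28.0.0: bits 11010010000111 walk d0:H1→d1:-→d2:H1→d3:-→d4:-→d5:-→d6:-→d7:-→d8:H1→d9:-→d10:-→d11:-→d12:-→d13:-→d14:H4 -> H4

== LOOKUPS ==
["H1","H0","H0","H2","H1","H3","H2","H0","H4","H2","H4"]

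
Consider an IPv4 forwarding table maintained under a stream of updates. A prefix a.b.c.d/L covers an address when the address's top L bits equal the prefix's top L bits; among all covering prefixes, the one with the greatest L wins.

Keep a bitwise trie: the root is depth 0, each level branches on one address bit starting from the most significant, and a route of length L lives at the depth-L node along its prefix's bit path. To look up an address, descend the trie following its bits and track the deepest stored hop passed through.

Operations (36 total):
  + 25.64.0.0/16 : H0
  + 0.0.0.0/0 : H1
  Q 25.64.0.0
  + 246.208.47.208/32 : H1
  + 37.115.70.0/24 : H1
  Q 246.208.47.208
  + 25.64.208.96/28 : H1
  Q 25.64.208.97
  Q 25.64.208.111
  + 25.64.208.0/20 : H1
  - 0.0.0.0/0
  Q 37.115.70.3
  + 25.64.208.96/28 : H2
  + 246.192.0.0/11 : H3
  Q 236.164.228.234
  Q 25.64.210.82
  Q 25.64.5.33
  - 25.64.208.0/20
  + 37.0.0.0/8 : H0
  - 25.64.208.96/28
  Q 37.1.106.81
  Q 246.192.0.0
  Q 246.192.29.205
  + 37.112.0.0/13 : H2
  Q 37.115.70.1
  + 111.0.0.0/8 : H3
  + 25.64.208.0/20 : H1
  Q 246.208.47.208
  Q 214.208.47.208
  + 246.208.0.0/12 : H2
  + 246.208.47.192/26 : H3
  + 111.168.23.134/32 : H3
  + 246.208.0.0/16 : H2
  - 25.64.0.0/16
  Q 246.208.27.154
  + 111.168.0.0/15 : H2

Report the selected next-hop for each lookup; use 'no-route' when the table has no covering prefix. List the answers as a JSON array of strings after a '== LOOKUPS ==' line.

Apply in order:
  add 25.64.0.0/16 -> H0 at depth 16
  add 0.0.0.0/0 -> H1 at depth 0
  Q 25.64.0.0: descend 0001100101000000 ; hops seen [H1,H0] ; pick H0
  add 246.208.47.208/32 -> H1 at depth 32
  add 37.115.70.0/24 -> H1 at depth 24
  Q 246.208.47.208: descend 11110110110100000010111111010000 ; hops seen [H1,H1] ; pick H1
  add 25.64.208.96/28 -> H1 at depth 28
  Q 25.64.208.97: descend 0001100101000000110100000110 ; hops seen [H1,H0,H1] ; pick H1
  Q 25.64.208.111: descend 0001100101000000110100000110 ; hops seen [H1,H0,H1] ; pick H1
  add 25.64.208.0/20 -> H1 at depth 20
  - 0.0.0.0/0 clear@0
  Q 37.115.70.3: descend 001001010111001101000110 ; hops seen [H1] ; pick H1
  add 25.64.208.96/28 -> H2 at depth 28
  add 246.192.0.0/11 -> H3 at depth 11
  Q 236.164.228.234: descend 111 ; hops seen [∅] ; pick no-route
  Q 25.64.210.82: descend 0001100101000000110100 ; hops seen [H0,H1] ; pick H1
  Q 25.64.5.33: descend 0001100101000000 ; hops seen [H0] ; pick H0
  - 25.64.208.0/20 clear@20
  add 37.0.0.0/8 -> H0 at depth 8
  - 25.64.208.96/28 clear@28
  Q 37.1.106.81: descend 001001010 ; hops seen [H0] ; pick H0
  Q 246.192.0.0: descend 11110110110 ; hops seen [H3] ; pick H3
  Q 246.192.29.205: descend 11110110110 ; hops seen [H3] ; pick H3
  add 37.112.0.0/13 -> H2 at depth 13
  Q 37.115.70.1: descend 001001010111001101000110 ; hops seen [H0,H2,H1] ; pick H1
  add 111.0.0.0/8 -> H3 at depth 8
  add 25.64.208.0/20 -> H1 at depth 20
  Q 246.208.47.208: descend 11110110110100000010111111010000 ; hops seen [H3,H1] ; pick H1
  Q 214.208.47.208: descend 11 ; hops seen [∅] ; pick no-route
  add 246.208.0.0/12 -> H2 at depth 12
  add 246.208.47.192/26 -> H3 at depth 26
  add 111.168.23.134/32 -> H3 at depth 32
  add 246.208.0.0/16 -> H2 at depth 16
  - 25.64.0.0/16 clear@16
  Q 246.208.27.154: descend 111101101101000000 ; hops seen [H3,H2,H2] ; pick H2
  add 111.168.0.0/15 -> H2 at depth 15

== LOOKUPS ==
["H0","H1","H1","H1","H1","no-route","H1","H0","H0","H3","H3","H1","H1","no-route","H2"]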